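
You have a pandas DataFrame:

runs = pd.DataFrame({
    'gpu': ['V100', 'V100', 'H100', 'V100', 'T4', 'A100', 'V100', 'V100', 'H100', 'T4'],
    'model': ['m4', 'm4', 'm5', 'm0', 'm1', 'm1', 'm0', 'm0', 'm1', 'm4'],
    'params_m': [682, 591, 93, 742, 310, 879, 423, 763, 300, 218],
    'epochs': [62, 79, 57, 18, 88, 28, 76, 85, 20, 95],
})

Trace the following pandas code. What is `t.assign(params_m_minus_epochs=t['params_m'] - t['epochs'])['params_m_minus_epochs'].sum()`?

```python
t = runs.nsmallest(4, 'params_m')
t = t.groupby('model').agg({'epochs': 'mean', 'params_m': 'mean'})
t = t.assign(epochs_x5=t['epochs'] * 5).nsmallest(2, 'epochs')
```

take 4 rows with smallest params_m:
    gpu model  params_m  epochs
2  H100    m5        93      57
9    T4    m4       218      95
8  H100    m1       300      20
4    T4    m1       310      88
group by model: mean(epochs), mean(params_m):
       epochs  params_m
model                  
m1       54.0     305.0
m4       95.0     218.0
m5       57.0      93.0
add column epochs_x5 = t['epochs'] * 5:
       epochs  params_m  epochs_x5
model                             
m1       54.0     305.0      270.0
m4       95.0     218.0      475.0
m5       57.0      93.0      285.0
take 2 rows with smallest epochs:
       epochs  params_m  epochs_x5
model                             
m1       54.0     305.0      270.0
m5       57.0      93.0      285.0
add column params_m_minus_epochs = t['params_m'] - t['epochs']:
       epochs  params_m  epochs_x5  params_m_minus_epochs
model                                                    
m1       54.0     305.0      270.0                  251.0
m5       57.0      93.0      285.0                   36.0
sum of column 'params_m_minus_epochs' → 287.0

287.0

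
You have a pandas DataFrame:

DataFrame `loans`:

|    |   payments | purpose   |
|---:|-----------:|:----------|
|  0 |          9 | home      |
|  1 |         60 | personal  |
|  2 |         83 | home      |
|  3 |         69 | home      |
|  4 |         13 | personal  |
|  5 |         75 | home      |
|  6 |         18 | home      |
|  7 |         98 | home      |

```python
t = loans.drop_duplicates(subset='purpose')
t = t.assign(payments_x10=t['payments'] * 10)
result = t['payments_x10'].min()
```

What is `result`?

90

drop duplicate purpose (keep=first):
   payments   purpose
0         9      home
1        60  personal
add column payments_x10 = t['payments'] * 10:
   payments   purpose  payments_x10
0         9      home            90
1        60  personal           600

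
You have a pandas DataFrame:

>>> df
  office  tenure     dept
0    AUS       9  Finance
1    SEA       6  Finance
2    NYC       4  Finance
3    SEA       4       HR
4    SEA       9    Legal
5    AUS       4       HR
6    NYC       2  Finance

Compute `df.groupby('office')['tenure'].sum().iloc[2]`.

19

group by office, sum of tenure:
office
AUS    13
NYC     6
SEA    19
Name: tenure, dtype: int64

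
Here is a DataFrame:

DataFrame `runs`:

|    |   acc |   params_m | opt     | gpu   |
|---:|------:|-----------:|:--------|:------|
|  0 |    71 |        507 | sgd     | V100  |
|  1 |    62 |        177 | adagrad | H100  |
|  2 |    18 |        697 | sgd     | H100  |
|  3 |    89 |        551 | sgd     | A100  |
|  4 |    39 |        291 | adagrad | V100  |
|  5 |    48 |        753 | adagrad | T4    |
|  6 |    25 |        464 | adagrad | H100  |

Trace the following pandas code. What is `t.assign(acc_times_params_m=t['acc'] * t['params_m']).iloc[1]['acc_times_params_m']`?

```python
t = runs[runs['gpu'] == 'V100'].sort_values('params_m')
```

filter rows where gpu == 'V100':
   acc  params_m      opt   gpu
0   71       507      sgd  V100
4   39       291  adagrad  V100
sort by params_m:
   acc  params_m      opt   gpu
4   39       291  adagrad  V100
0   71       507      sgd  V100
add column acc_times_params_m = t['acc'] * t['params_m']:
   acc  params_m      opt   gpu  acc_times_params_m
4   39       291  adagrad  V100               11349
0   71       507      sgd  V100               35997
Taking the value at position 1, column 'acc_times_params_m' gives 35997.

35997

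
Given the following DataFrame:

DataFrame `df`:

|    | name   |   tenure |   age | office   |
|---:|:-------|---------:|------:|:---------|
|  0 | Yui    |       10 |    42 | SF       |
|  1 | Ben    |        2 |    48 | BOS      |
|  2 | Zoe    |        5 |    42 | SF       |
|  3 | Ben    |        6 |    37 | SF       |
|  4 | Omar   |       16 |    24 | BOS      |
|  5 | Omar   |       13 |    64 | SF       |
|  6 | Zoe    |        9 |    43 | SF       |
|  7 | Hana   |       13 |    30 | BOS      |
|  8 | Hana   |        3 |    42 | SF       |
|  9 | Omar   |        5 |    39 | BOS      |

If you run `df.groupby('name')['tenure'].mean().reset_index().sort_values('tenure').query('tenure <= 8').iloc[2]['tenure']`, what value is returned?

group by name, mean of tenure:
name
Ben      4.000000
Hana     8.000000
Omar    11.333333
Yui     10.000000
Zoe      7.000000
Name: tenure, dtype: float64
reset_index():
   name     tenure
0   Ben   4.000000
1  Hana   8.000000
2  Omar  11.333333
3   Yui  10.000000
4   Zoe   7.000000
sort by tenure:
   name     tenure
0   Ben   4.000000
4   Zoe   7.000000
1  Hana   8.000000
3   Yui  10.000000
2  Omar  11.333333
filter rows where tenure <= 8:
   name  tenure
0   Ben     4.0
4   Zoe     7.0
1  Hana     8.0
Then the value at position 2, column 'tenure': 8.0

8.0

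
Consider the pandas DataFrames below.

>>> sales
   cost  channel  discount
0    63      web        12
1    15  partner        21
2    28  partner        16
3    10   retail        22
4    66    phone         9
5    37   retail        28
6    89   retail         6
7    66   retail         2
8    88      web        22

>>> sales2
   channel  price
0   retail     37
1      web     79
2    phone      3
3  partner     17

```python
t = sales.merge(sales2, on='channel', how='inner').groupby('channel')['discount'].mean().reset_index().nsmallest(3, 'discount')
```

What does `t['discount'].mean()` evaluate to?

13.5

merge on 'channel' (how='inner') → 9 rows:
   cost  channel  discount  price
0    63      web        12     79
1    15  partner        21     17
2    28  partner        16     17
3    10   retail        22     37
4    66    phone         9      3
5    37   retail        28     37
6    89   retail         6     37
7    66   retail         2     37
8    88      web        22     79
group by channel, mean of discount:
channel
partner    18.5
phone       9.0
retail     14.5
web        17.0
Name: discount, dtype: float64
reset_index():
   channel  discount
0  partner      18.5
1    phone       9.0
2   retail      14.5
3      web      17.0
take 3 rows with smallest discount:
  channel  discount
1   phone       9.0
2  retail      14.5
3     web      17.0
mean of column 'discount' → 13.5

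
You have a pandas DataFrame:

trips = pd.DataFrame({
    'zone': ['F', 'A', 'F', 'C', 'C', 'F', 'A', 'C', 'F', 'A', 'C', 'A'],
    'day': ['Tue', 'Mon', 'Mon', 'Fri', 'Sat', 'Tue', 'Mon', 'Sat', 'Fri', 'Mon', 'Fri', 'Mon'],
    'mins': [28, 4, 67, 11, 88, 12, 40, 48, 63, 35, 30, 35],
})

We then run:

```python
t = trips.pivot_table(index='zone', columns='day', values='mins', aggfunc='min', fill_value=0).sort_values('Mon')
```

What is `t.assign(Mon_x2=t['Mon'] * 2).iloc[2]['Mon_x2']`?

pivot: rows=zone, cols=day, min(mins):
day   Fri  Mon  Sat  Tue
zone                    
A       0    4    0    0
C      11    0   48    0
F      63   67    0   12
sort by Mon:
day   Fri  Mon  Sat  Tue
zone                    
C      11    0   48    0
A       0    4    0    0
F      63   67    0   12
add column Mon_x2 = t['Mon'] * 2:
day   Fri  Mon  Sat  Tue  Mon_x2
zone                            
C      11    0   48    0       0
A       0    4    0    0       8
F      63   67    0   12     134

134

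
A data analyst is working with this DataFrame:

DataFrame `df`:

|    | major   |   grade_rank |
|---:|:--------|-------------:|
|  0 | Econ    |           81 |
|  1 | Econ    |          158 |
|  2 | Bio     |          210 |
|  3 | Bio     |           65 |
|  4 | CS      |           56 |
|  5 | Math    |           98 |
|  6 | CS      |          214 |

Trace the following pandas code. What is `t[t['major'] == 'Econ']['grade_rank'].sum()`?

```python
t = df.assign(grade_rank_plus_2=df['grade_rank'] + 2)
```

add column grade_rank_plus_2 = df['grade_rank'] + 2:
  major  grade_rank  grade_rank_plus_2
0  Econ          81                 83
1  Econ         158                160
2   Bio         210                212
3   Bio          65                 67
4    CS          56                 58
5  Math          98                100
6    CS         214                216
filter rows where major == 'Econ':
  major  grade_rank  grade_rank_plus_2
0  Econ          81                 83
1  Econ         158                160
sum of column 'grade_rank' → 239

239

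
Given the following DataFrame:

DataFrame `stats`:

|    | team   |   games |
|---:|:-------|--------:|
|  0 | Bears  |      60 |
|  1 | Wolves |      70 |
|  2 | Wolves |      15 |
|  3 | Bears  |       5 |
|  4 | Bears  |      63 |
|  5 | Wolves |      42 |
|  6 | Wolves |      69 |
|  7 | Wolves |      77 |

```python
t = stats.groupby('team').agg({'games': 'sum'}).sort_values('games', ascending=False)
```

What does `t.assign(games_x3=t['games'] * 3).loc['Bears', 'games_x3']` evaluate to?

384

group by team, sum of games:
        games
team         
Bears     128
Wolves    273
sort by games descending:
        games
team         
Wolves    273
Bears     128
add column games_x3 = t['games'] * 3:
        games  games_x3
team                   
Wolves    273       819
Bears     128       384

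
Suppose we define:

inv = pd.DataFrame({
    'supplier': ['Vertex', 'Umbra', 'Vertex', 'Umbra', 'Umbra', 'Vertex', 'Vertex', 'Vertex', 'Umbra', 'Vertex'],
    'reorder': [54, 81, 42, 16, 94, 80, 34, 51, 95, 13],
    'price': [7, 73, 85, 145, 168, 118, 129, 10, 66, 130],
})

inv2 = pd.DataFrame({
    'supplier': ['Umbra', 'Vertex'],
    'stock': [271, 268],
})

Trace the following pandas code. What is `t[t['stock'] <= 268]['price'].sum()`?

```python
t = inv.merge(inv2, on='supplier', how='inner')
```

479

merge on 'supplier' (how='inner') → 10 rows:
  supplier  reorder  price  stock
0   Vertex       54      7    268
1    Umbra       81     73    271
2   Vertex       42     85    268
3    Umbra       16    145    271
4    Umbra       94    168    271
5   Vertex       80    118    268
6   Vertex       34    129    268
7   Vertex       51     10    268
8    Umbra       95     66    271
9   Vertex       13    130    268
filter rows where stock <= 268:
  supplier  reorder  price  stock
0   Vertex       54      7    268
2   Vertex       42     85    268
5   Vertex       80    118    268
6   Vertex       34    129    268
7   Vertex       51     10    268
9   Vertex       13    130    268
sum of column 'price' → 479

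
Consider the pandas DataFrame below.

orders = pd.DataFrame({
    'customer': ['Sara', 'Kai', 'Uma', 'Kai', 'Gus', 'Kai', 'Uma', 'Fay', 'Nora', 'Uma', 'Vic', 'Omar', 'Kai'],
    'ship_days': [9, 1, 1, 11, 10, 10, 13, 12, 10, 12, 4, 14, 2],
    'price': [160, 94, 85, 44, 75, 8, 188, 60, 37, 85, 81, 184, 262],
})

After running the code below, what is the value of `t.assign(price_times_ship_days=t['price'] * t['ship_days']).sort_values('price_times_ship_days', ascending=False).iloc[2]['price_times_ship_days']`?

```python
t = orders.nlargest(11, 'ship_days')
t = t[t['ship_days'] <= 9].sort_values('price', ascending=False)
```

324

take 11 rows with largest ship_days:
   customer  ship_days  price
11     Omar         14    184
6       Uma         13    188
7       Fay         12     60
9       Uma         12     85
3       Kai         11     44
4       Gus         10     75
5       Kai         10      8
8      Nora         10     37
0      Sara          9    160
10      Vic          4     81
12      Kai          2    262
filter rows where ship_days <= 9:
   customer  ship_days  price
0      Sara          9    160
10      Vic          4     81
12      Kai          2    262
sort by price descending:
   customer  ship_days  price
12      Kai          2    262
0      Sara          9    160
10      Vic          4     81
add column price_times_ship_days = t['price'] * t['ship_days']:
   customer  ship_days  price  price_times_ship_days
12      Kai          2    262                    524
0      Sara          9    160                   1440
10      Vic          4     81                    324
sort by price_times_ship_days descending:
   customer  ship_days  price  price_times_ship_days
0      Sara          9    160                   1440
12      Kai          2    262                    524
10      Vic          4     81                    324
So iloc[2]['price_times_ship_days'] = 324.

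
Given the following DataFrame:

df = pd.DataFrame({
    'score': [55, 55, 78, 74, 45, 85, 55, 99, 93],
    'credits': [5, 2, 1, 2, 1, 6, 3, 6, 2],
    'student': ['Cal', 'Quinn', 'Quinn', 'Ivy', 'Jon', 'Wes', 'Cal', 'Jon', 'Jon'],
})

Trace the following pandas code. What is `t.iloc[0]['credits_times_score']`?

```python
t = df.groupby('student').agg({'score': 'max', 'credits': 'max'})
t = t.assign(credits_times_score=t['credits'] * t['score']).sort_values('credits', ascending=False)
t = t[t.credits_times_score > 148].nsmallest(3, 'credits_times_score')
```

156

group by student: max(score), max(credits):
         score  credits
student                
Cal         55        5
Ivy         74        2
Jon         99        6
Quinn       78        2
Wes         85        6
add column credits_times_score = t['credits'] * t['score']:
         score  credits  credits_times_score
student                                     
Cal         55        5                  275
Ivy         74        2                  148
Jon         99        6                  594
Quinn       78        2                  156
Wes         85        6                  510
sort by credits descending:
         score  credits  credits_times_score
student                                     
Jon         99        6                  594
Wes         85        6                  510
Cal         55        5                  275
Ivy         74        2                  148
Quinn       78        2                  156
filter rows where credits_times_score > 148:
         score  credits  credits_times_score
student                                     
Jon         99        6                  594
Wes         85        6                  510
Cal         55        5                  275
Quinn       78        2                  156
take 3 rows with smallest credits_times_score:
         score  credits  credits_times_score
student                                     
Quinn       78        2                  156
Cal         55        5                  275
Wes         85        6                  510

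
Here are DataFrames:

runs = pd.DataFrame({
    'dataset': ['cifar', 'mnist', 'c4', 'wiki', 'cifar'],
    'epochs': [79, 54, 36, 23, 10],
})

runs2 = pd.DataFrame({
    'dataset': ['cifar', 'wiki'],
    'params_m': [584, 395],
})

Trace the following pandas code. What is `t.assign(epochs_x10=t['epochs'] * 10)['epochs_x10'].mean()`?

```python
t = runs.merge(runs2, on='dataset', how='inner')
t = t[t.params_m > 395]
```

merge on 'dataset' (how='inner') → 3 rows:
  dataset  epochs  params_m
0   cifar      79       584
1    wiki      23       395
2   cifar      10       584
filter rows where params_m > 395:
  dataset  epochs  params_m
0   cifar      79       584
2   cifar      10       584
add column epochs_x10 = t['epochs'] * 10:
  dataset  epochs  params_m  epochs_x10
0   cifar      79       584         790
2   cifar      10       584         100
The mean of column 'epochs_x10' is 445.0.

445.0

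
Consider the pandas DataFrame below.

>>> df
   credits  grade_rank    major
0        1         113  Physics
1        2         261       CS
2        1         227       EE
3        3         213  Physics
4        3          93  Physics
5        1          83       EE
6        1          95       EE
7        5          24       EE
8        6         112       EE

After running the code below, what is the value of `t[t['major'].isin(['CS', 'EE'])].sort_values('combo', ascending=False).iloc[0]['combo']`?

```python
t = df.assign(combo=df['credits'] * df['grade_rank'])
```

672

add column combo = df['credits'] * df['grade_rank']:
   credits  grade_rank    major  combo
0        1         113  Physics    113
1        2         261       CS    522
2        1         227       EE    227
3        3         213  Physics    639
4        3          93  Physics    279
5        1          83       EE     83
6        1          95       EE     95
7        5          24       EE    120
8        6         112       EE    672
filter rows where major in ['CS', 'EE']:
   credits  grade_rank major  combo
1        2         261    CS    522
2        1         227    EE    227
5        1          83    EE     83
6        1          95    EE     95
7        5          24    EE    120
8        6         112    EE    672
sort by combo descending:
   credits  grade_rank major  combo
8        6         112    EE    672
1        2         261    CS    522
2        1         227    EE    227
7        5          24    EE    120
6        1          95    EE     95
5        1          83    EE     83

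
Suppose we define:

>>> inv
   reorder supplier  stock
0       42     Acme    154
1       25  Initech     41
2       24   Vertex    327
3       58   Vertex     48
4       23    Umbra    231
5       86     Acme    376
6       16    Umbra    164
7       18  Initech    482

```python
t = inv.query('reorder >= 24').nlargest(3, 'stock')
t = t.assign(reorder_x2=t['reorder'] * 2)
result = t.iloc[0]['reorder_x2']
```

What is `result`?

172

filter rows where reorder >= 24:
   reorder supplier  stock
0       42     Acme    154
1       25  Initech     41
2       24   Vertex    327
3       58   Vertex     48
5       86     Acme    376
take 3 rows with largest stock:
   reorder supplier  stock
5       86     Acme    376
2       24   Vertex    327
0       42     Acme    154
add column reorder_x2 = t['reorder'] * 2:
   reorder supplier  stock  reorder_x2
5       86     Acme    376         172
2       24   Vertex    327          48
0       42     Acme    154          84
value at position 0, column 'reorder_x2' → 172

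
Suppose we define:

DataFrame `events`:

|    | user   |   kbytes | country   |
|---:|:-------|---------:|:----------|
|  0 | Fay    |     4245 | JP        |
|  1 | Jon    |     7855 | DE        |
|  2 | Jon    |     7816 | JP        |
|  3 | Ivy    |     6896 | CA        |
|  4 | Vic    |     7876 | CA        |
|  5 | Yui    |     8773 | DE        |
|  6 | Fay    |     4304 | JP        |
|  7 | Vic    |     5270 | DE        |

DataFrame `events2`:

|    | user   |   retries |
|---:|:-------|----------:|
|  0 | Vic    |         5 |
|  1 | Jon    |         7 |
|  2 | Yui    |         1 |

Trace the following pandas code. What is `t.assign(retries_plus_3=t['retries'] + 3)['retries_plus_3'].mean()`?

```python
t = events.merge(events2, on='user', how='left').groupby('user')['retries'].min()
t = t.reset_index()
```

merge on 'user' (how='left') → 8 rows:
  user  kbytes country  retries
0  Fay    4245      JP      NaN
1  Jon    7855      DE      7.0
2  Jon    7816      JP      7.0
3  Ivy    6896      CA      NaN
4  Vic    7876      CA      5.0
5  Yui    8773      DE      1.0
6  Fay    4304      JP      NaN
7  Vic    5270      DE      5.0
group by user, min of retries:
user
Fay    NaN
Ivy    NaN
Jon    7.0
Vic    5.0
Yui    1.0
Name: retries, dtype: float64
reset_index():
  user  retries
0  Fay      NaN
1  Ivy      NaN
2  Jon      7.0
3  Vic      5.0
4  Yui      1.0
add column retries_plus_3 = t['retries'] + 3:
  user  retries  retries_plus_3
0  Fay      NaN             NaN
1  Ivy      NaN             NaN
2  Jon      7.0            10.0
3  Vic      5.0             8.0
4  Yui      1.0             4.0

7.33333333333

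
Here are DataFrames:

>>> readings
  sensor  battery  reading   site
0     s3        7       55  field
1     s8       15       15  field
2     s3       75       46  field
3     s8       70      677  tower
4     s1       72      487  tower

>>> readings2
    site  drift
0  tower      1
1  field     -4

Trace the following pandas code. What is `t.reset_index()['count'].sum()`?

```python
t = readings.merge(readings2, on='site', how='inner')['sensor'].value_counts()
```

merge on 'site' (how='inner') → 5 rows:
  sensor  battery  reading   site  drift
0     s3        7       55  field     -4
1     s8       15       15  field     -4
2     s3       75       46  field     -4
3     s8       70      677  tower      1
4     s1       72      487  tower      1
value_counts of sensor:
sensor
s3    2
s8    2
s1    1
Name: count, dtype: int64
reset_index():
  sensor  count
0     s3      2
1     s8      2
2     s1      1

5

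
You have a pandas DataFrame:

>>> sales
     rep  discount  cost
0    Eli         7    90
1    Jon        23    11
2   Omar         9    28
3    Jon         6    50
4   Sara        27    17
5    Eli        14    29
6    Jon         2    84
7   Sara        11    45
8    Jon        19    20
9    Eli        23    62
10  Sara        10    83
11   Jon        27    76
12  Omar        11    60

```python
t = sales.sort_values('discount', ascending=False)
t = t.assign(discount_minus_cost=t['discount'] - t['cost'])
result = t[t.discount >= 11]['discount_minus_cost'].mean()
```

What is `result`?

-20.625

sort by discount descending:
     rep  discount  cost
4   Sara        27    17
11   Jon        27    76
1    Jon        23    11
9    Eli        23    62
8    Jon        19    20
5    Eli        14    29
7   Sara        11    45
12  Omar        11    60
10  Sara        10    83
2   Omar         9    28
0    Eli         7    90
3    Jon         6    50
6    Jon         2    84
add column discount_minus_cost = t['discount'] - t['cost']:
     rep  discount  cost  discount_minus_cost
4   Sara        27    17                   10
11   Jon        27    76                  -49
1    Jon        23    11                   12
9    Eli        23    62                  -39
8    Jon        19    20                   -1
5    Eli        14    29                  -15
7   Sara        11    45                  -34
12  Omar        11    60                  -49
10  Sara        10    83                  -73
2   Omar         9    28                  -19
0    Eli         7    90                  -83
3    Jon         6    50                  -44
6    Jon         2    84                  -82
filter rows where discount >= 11:
     rep  discount  cost  discount_minus_cost
4   Sara        27    17                   10
11   Jon        27    76                  -49
1    Jon        23    11                   12
9    Eli        23    62                  -39
8    Jon        19    20                   -1
5    Eli        14    29                  -15
7   Sara        11    45                  -34
12  Omar        11    60                  -49
So mean() = -20.625.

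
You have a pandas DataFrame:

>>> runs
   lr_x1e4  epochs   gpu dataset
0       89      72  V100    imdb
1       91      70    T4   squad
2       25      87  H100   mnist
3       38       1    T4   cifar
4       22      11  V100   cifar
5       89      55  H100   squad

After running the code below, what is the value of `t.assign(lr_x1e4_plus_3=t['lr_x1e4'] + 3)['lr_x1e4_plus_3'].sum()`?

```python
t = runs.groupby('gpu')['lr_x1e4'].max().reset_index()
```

278

group by gpu, max of lr_x1e4:
gpu
H100    89
T4      91
V100    89
Name: lr_x1e4, dtype: int64
reset_index():
    gpu  lr_x1e4
0  H100       89
1    T4       91
2  V100       89
add column lr_x1e4_plus_3 = t['lr_x1e4'] + 3:
    gpu  lr_x1e4  lr_x1e4_plus_3
0  H100       89              92
1    T4       91              94
2  V100       89              92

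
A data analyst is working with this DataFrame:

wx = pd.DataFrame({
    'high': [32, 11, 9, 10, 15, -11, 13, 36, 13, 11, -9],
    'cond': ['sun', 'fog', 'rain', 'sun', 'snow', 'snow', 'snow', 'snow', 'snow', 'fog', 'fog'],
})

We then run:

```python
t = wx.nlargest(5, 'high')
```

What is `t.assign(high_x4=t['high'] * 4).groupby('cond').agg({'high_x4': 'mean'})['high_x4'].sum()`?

take 5 rows with largest high:
   high  cond
7    36  snow
0    32   sun
4    15  snow
6    13  snow
8    13  snow
add column high_x4 = t['high'] * 4:
   high  cond  high_x4
7    36  snow      144
0    32   sun      128
4    15  snow       60
6    13  snow       52
8    13  snow       52
group by cond, mean of high_x4:
      high_x4
cond         
snow     77.0
sun     128.0
Hence 205.0.

205.0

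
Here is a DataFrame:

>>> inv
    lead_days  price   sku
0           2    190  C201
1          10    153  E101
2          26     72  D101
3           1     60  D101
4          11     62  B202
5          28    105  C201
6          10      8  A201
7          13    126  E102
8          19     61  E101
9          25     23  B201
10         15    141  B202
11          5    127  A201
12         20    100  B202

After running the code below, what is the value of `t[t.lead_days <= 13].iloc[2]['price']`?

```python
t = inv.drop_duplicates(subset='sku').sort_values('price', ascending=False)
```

drop duplicate sku (keep=first):
   lead_days  price   sku
0          2    190  C201
1         10    153  E101
2         26     72  D101
4         11     62  B202
6         10      8  A201
7         13    126  E102
9         25     23  B201
sort by price descending:
   lead_days  price   sku
0          2    190  C201
1         10    153  E101
7         13    126  E102
2         26     72  D101
4         11     62  B202
9         25     23  B201
6         10      8  A201
filter rows where lead_days <= 13:
   lead_days  price   sku
0          2    190  C201
1         10    153  E101
7         13    126  E102
4         11     62  B202
6         10      8  A201
Reading off the value at position 2, column 'price', we get 126.

126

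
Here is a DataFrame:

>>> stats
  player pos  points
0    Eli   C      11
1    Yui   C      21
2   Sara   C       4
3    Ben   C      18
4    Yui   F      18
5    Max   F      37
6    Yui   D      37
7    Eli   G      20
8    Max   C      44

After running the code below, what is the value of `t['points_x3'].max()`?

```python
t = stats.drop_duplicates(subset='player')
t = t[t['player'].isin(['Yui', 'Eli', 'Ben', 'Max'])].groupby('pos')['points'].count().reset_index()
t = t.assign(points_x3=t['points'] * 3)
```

drop duplicate player (keep=first):
  player pos  points
0    Eli   C      11
1    Yui   C      21
2   Sara   C       4
3    Ben   C      18
5    Max   F      37
filter rows where player in ['Yui', 'Eli', 'Ben', 'Max']:
  player pos  points
0    Eli   C      11
1    Yui   C      21
3    Ben   C      18
5    Max   F      37
group by pos, count of points:
pos
C    3
F    1
Name: points, dtype: int64
reset_index():
  pos  points
0   C       3
1   F       1
add column points_x3 = t['points'] * 3:
  pos  points  points_x3
0   C       3          9
1   F       1          3
Then the max of column 'points_x3': 9

9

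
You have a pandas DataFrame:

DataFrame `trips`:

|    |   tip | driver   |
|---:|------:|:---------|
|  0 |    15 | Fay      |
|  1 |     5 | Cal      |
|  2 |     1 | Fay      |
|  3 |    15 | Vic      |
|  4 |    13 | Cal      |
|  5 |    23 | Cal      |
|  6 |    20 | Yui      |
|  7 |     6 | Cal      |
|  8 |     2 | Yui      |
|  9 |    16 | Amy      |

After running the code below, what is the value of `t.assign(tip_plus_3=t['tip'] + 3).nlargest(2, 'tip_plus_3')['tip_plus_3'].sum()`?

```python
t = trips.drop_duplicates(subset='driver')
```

drop duplicate driver (keep=first):
   tip driver
0   15    Fay
1    5    Cal
3   15    Vic
6   20    Yui
9   16    Amy
add column tip_plus_3 = t['tip'] + 3:
   tip driver  tip_plus_3
0   15    Fay          18
1    5    Cal           8
3   15    Vic          18
6   20    Yui          23
9   16    Amy          19
take 2 rows with largest tip_plus_3:
   tip driver  tip_plus_3
6   20    Yui          23
9   16    Amy          19
Taking the sum of column 'tip_plus_3' gives 42.

42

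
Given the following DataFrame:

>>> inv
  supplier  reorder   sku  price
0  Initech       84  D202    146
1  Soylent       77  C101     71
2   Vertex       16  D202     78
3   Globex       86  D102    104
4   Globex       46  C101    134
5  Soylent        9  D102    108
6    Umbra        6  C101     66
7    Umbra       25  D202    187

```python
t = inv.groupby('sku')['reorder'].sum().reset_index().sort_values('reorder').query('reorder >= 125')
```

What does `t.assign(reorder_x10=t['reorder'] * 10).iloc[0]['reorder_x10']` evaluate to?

group by sku, sum of reorder:
sku
C101    129
D102     95
D202    125
Name: reorder, dtype: int64
reset_index():
    sku  reorder
0  C101      129
1  D102       95
2  D202      125
sort by reorder:
    sku  reorder
1  D102       95
2  D202      125
0  C101      129
filter rows where reorder >= 125:
    sku  reorder
2  D202      125
0  C101      129
add column reorder_x10 = t['reorder'] * 10:
    sku  reorder  reorder_x10
2  D202      125         1250
0  C101      129         1290

1250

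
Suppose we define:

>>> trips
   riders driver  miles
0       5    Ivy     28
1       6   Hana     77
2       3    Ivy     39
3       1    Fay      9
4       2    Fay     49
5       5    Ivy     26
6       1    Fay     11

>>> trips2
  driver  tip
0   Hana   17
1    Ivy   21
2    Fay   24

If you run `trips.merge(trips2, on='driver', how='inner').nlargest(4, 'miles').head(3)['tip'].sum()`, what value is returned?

merge on 'driver' (how='inner') → 7 rows:
   riders driver  miles  tip
0       5    Ivy     28   21
1       6   Hana     77   17
2       3    Ivy     39   21
3       1    Fay      9   24
4       2    Fay     49   24
5       5    Ivy     26   21
6       1    Fay     11   24
take 4 rows with largest miles:
   riders driver  miles  tip
1       6   Hana     77   17
4       2    Fay     49   24
2       3    Ivy     39   21
0       5    Ivy     28   21
take first 3 rows:
   riders driver  miles  tip
1       6   Hana     77   17
4       2    Fay     49   24
2       3    Ivy     39   21
Finally, sum of column 'tip' = 62.

62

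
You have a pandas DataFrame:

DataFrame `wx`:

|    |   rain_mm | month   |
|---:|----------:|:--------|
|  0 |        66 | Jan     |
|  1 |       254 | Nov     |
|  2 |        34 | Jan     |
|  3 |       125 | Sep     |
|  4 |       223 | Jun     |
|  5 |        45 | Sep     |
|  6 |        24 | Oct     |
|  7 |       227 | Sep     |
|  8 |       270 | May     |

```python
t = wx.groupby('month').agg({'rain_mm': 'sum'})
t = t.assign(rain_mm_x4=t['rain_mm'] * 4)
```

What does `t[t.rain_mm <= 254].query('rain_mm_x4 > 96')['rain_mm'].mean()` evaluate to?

group by month, sum of rain_mm:
       rain_mm
month         
Jan        100
Jun        223
May        270
Nov        254
Oct         24
Sep        397
add column rain_mm_x4 = t['rain_mm'] * 4:
       rain_mm  rain_mm_x4
month                     
Jan        100         400
Jun        223         892
May        270        1080
Nov        254        1016
Oct         24          96
Sep        397        1588
filter rows where rain_mm <= 254:
       rain_mm  rain_mm_x4
month                     
Jan        100         400
Jun        223         892
Nov        254        1016
Oct         24          96
filter rows where rain_mm_x4 > 96:
       rain_mm  rain_mm_x4
month                     
Jan        100         400
Jun        223         892
Nov        254        1016
So mean() = 192.333333333.

192.333333333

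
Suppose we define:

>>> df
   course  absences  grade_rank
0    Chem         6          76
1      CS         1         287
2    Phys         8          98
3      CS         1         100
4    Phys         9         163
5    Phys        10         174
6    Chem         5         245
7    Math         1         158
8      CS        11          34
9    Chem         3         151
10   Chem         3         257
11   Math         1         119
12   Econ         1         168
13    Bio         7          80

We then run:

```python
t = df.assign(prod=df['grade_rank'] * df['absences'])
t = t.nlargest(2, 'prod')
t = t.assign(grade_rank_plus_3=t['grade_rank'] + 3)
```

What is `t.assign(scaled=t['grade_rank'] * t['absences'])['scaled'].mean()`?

add column prod = df['grade_rank'] * df['absences']:
   course  absences  grade_rank  prod
0    Chem         6          76   456
1      CS         1         287   287
2    Phys         8          98   784
3      CS         1         100   100
4    Phys         9         163  1467
5    Phys        10         174  1740
6    Chem         5         245  1225
7    Math         1         158   158
8      CS        11          34   374
9    Chem         3         151   453
10   Chem         3         257   771
11   Math         1         119   119
12   Econ         1         168   168
13    Bio         7          80   560
take 2 rows with largest prod:
  course  absences  grade_rank  prod
5   Phys        10         174  1740
4   Phys         9         163  1467
add column grade_rank_plus_3 = t['grade_rank'] + 3:
  course  absences  grade_rank  prod  grade_rank_plus_3
5   Phys        10         174  1740                177
4   Phys         9         163  1467                166
add column scaled = t['grade_rank'] * t['absences']:
  course  absences  grade_rank  prod  grade_rank_plus_3  scaled
5   Phys        10         174  1740                177    1740
4   Phys         9         163  1467                166    1467
Reading off the mean of column 'scaled', we get 1603.5.

1603.5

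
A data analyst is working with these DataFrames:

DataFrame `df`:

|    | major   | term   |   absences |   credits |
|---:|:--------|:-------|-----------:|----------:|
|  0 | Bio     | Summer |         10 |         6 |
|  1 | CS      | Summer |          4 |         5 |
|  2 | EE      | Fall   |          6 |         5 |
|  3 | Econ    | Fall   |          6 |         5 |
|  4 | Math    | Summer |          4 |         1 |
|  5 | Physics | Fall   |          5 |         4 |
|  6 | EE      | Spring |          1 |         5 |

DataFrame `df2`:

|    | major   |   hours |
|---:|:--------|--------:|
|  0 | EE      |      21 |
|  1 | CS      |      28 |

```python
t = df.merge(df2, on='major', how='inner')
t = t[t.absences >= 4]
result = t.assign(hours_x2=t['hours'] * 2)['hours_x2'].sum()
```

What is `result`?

98

merge on 'major' (how='inner') → 3 rows:
  major    term  absences  credits  hours
0    CS  Summer         4        5     28
1    EE    Fall         6        5     21
2    EE  Spring         1        5     21
filter rows where absences >= 4:
  major    term  absences  credits  hours
0    CS  Summer         4        5     28
1    EE    Fall         6        5     21
add column hours_x2 = t['hours'] * 2:
  major    term  absences  credits  hours  hours_x2
0    CS  Summer         4        5     28        56
1    EE    Fall         6        5     21        42
Taking the sum of column 'hours_x2' gives 98.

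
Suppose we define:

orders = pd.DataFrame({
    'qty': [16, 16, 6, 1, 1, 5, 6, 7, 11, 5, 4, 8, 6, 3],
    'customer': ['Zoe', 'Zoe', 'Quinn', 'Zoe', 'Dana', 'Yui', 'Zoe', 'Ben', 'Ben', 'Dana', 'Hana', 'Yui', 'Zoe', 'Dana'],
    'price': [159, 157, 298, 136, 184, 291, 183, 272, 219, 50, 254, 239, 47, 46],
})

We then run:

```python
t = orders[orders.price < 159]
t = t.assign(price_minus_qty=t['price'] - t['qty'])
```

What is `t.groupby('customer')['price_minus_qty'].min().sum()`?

filter rows where price < 159:
    qty customer  price
1    16      Zoe    157
3     1      Zoe    136
9     5     Dana     50
12    6      Zoe     47
13    3     Dana     46
add column price_minus_qty = t['price'] - t['qty']:
    qty customer  price  price_minus_qty
1    16      Zoe    157              141
3     1      Zoe    136              135
9     5     Dana     50               45
12    6      Zoe     47               41
13    3     Dana     46               43
group by customer, min of price_minus_qty:
customer
Dana    43
Zoe     41
Name: price_minus_qty, dtype: int64
Hence 84.

84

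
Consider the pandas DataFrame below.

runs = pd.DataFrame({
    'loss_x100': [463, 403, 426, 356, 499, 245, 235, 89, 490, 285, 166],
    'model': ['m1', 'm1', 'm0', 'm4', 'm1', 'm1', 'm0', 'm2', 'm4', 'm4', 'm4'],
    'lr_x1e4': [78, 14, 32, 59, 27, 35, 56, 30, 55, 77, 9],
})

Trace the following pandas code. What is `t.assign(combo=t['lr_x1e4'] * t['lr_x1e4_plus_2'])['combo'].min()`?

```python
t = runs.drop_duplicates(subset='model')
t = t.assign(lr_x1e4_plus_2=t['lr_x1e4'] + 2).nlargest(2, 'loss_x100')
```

drop duplicate model (keep=first):
   loss_x100 model  lr_x1e4
0        463    m1       78
2        426    m0       32
3        356    m4       59
7         89    m2       30
add column lr_x1e4_plus_2 = t['lr_x1e4'] + 2:
   loss_x100 model  lr_x1e4  lr_x1e4_plus_2
0        463    m1       78              80
2        426    m0       32              34
3        356    m4       59              61
7         89    m2       30              32
take 2 rows with largest loss_x100:
   loss_x100 model  lr_x1e4  lr_x1e4_plus_2
0        463    m1       78              80
2        426    m0       32              34
add column combo = t['lr_x1e4'] * t['lr_x1e4_plus_2']:
   loss_x100 model  lr_x1e4  lr_x1e4_plus_2  combo
0        463    m1       78              80   6240
2        426    m0       32              34   1088

1088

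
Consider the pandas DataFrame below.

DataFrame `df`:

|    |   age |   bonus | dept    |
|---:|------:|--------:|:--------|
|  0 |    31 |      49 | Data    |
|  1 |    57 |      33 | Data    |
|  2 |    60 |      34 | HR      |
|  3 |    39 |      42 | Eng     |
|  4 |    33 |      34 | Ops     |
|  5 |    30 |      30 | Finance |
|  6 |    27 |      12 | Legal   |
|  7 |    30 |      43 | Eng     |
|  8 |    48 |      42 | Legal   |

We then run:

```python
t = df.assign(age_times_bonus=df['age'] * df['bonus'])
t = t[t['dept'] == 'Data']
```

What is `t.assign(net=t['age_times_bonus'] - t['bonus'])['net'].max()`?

add column age_times_bonus = df['age'] * df['bonus']:
   age  bonus     dept  age_times_bonus
0   31     49     Data             1519
1   57     33     Data             1881
2   60     34       HR             2040
3   39     42      Eng             1638
4   33     34      Ops             1122
5   30     30  Finance              900
6   27     12    Legal              324
7   30     43      Eng             1290
8   48     42    Legal             2016
filter rows where dept == 'Data':
   age  bonus  dept  age_times_bonus
0   31     49  Data             1519
1   57     33  Data             1881
add column net = t['age_times_bonus'] - t['bonus']:
   age  bonus  dept  age_times_bonus   net
0   31     49  Data             1519  1470
1   57     33  Data             1881  1848
max of column 'net' → 1848

1848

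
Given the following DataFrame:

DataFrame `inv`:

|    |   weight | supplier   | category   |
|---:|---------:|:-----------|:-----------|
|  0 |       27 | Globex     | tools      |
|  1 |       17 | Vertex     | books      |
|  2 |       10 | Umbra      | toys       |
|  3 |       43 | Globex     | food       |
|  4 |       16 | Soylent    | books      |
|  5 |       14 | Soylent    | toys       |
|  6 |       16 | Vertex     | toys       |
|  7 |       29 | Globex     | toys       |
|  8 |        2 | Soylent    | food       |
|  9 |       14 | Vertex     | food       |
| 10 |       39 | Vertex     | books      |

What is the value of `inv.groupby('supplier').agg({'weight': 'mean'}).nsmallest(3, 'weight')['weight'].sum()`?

42.1666666667

group by supplier, mean of weight:
             weight
supplier           
Globex    33.000000
Soylent   10.666667
Umbra     10.000000
Vertex    21.500000
take 3 rows with smallest weight:
             weight
supplier           
Umbra     10.000000
Soylent   10.666667
Vertex    21.500000
Finally, sum of column 'weight' = 42.1666666667.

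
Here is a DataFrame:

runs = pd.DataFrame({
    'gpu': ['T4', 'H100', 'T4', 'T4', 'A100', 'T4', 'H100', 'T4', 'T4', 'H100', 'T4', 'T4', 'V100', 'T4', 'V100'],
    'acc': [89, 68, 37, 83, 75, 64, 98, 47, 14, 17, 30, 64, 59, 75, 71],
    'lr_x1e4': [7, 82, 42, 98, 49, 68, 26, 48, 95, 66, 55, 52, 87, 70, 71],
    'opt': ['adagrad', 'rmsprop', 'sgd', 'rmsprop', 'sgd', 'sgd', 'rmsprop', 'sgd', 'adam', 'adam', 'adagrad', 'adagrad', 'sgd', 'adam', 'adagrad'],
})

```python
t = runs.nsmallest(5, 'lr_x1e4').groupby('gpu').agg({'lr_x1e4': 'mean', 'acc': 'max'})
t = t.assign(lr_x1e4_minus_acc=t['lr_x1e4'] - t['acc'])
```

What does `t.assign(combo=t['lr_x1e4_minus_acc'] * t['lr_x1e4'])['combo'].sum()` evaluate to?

-4978.22222222

take 5 rows with smallest lr_x1e4:
    gpu  acc  lr_x1e4      opt
0    T4   89        7  adagrad
6  H100   98       26  rmsprop
2    T4   37       42      sgd
7    T4   47       48      sgd
4  A100   75       49      sgd
group by gpu: mean(lr_x1e4), max(acc):
        lr_x1e4  acc
gpu                 
A100  49.000000   75
H100  26.000000   98
T4    32.333333   89
add column lr_x1e4_minus_acc = t['lr_x1e4'] - t['acc']:
        lr_x1e4  acc  lr_x1e4_minus_acc
gpu                                    
A100  49.000000   75         -26.000000
H100  26.000000   98         -72.000000
T4    32.333333   89         -56.666667
add column combo = t['lr_x1e4_minus_acc'] * t['lr_x1e4']:
        lr_x1e4  acc  lr_x1e4_minus_acc        combo
gpu                                                 
A100  49.000000   75         -26.000000 -1274.000000
H100  26.000000   98         -72.000000 -1872.000000
T4    32.333333   89         -56.666667 -1832.222222
So sum() = -4978.22222222.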